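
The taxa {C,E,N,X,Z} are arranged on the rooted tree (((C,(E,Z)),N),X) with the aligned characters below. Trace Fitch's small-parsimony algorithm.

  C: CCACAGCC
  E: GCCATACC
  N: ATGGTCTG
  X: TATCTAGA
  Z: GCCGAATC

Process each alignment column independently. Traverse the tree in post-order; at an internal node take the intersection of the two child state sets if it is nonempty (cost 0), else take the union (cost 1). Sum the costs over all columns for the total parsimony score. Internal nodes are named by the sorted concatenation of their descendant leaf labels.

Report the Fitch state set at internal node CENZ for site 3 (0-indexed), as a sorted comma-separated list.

site 0, node EZ: E={G} ∩ Z={G} → {G} (+0)
site 0, node CEZ: C={C} ∪ EZ={G} → {C,G} (+1)
site 0, node CENZ: CEZ={C,G} ∪ N={A} → {A,C,G} (+1)
site 0, node CENXZ: CENZ={A,C,G} ∪ X={T} → {A,C,G,T} (+1)
site 1, node EZ: E={C} ∩ Z={C} → {C} (+0)
site 1, node CEZ: C={C} ∩ EZ={C} → {C} (+0)
site 1, node CENZ: CEZ={C} ∪ N={T} → {C,T} (+1)
site 1, node CENXZ: CENZ={C,T} ∪ X={A} → {A,C,T} (+1)
site 2, node EZ: E={C} ∩ Z={C} → {C} (+0)
site 2, node CEZ: C={A} ∪ EZ={C} → {A,C} (+1)
site 2, node CENZ: CEZ={A,C} ∪ N={G} → {A,C,G} (+1)
site 2, node CENXZ: CENZ={A,C,G} ∪ X={T} → {A,C,G,T} (+1)
site 3, node EZ: E={A} ∪ Z={G} → {A,G} (+1)
site 3, node CEZ: C={C} ∪ EZ={A,G} → {A,C,G} (+1)
site 3, node CENZ: CEZ={A,C,G} ∩ N={G} → {G} (+0)
site 3, node CENXZ: CENZ={G} ∪ X={C} → {C,G} (+1)
site 4, node EZ: E={T} ∪ Z={A} → {A,T} (+1)
site 4, node CEZ: C={A} ∩ EZ={A,T} → {A} (+0)
site 4, node CENZ: CEZ={A} ∪ N={T} → {A,T} (+1)
site 4, node CENXZ: CENZ={A,T} ∩ X={T} → {T} (+0)
site 5, node EZ: E={A} ∩ Z={A} → {A} (+0)
site 5, node CEZ: C={G} ∪ EZ={A} → {A,G} (+1)
site 5, node CENZ: CEZ={A,G} ∪ N={C} → {A,C,G} (+1)
site 5, node CENXZ: CENZ={A,C,G} ∩ X={A} → {A} (+0)
site 6, node EZ: E={C} ∪ Z={T} → {C,T} (+1)
site 6, node CEZ: C={C} ∩ EZ={C,T} → {C} (+0)
site 6, node CENZ: CEZ={C} ∪ N={T} → {C,T} (+1)
site 6, node CENXZ: CENZ={C,T} ∪ X={G} → {C,G,T} (+1)
site 7, node EZ: E={C} ∩ Z={C} → {C} (+0)
site 7, node CEZ: C={C} ∩ EZ={C} → {C} (+0)
site 7, node CENZ: CEZ={C} ∪ N={G} → {C,G} (+1)
site 7, node CENXZ: CENZ={C,G} ∪ X={A} → {A,C,G} (+1)
per-site changes: [3, 2, 3, 3, 2, 2, 3, 2]; total = 20

G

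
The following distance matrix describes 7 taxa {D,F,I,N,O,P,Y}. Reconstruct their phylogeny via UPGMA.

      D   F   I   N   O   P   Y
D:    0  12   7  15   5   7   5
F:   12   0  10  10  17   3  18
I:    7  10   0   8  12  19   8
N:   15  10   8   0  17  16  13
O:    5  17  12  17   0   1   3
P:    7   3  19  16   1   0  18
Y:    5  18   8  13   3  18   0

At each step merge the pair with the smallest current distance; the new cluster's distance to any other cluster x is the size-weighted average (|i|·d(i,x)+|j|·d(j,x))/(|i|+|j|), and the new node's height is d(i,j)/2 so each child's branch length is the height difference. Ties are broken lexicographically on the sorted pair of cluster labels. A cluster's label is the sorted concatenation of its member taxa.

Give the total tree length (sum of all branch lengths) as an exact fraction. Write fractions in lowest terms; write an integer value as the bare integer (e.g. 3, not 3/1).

1799/60

1. join O+P (d=1) ⇒ OP; edges |O|=1/2, |P|=1/2
  updated: d(D,OP)=6, d(F,OP)=10, d(I,OP)=31/2, d(N,OP)=33/2, d(OP,Y)=21/2
2. join D+Y (d=5) ⇒ DY; edges |D|=5/2, |Y|=5/2
  updated: d(DY,F)=15, d(DY,I)=15/2, d(DY,N)=14, d(DY,OP)=33/4
3. join DY+I (d=15/2) ⇒ DIY; edges |DY|=5/4, |I|=15/4
  updated: d(DIY,F)=40/3, d(DIY,N)=12, d(DIY,OP)=32/3
4. join F+N (d=10) ⇒ FN; edges |F|=5, |N|=5
  updated: d(DIY,FN)=38/3, d(FN,OP)=53/4
5. join DIY+OP (d=32/3) ⇒ DIOPY; edges |DIY|=19/12, |OP|=29/6
  updated: d(DIOPY,FN)=129/10
6. join DIOPY+FN (d=129/10) ⇒ DFINOPY; edges |DIOPY|=67/60, |FN|=29/20
final tree: ((((D:5/2,Y:5/2):5/4,I:15/4):19/12,(O:1/2,P:1/2):29/6):67/60,(F:5,N:5):29/20)
total length: 1799/60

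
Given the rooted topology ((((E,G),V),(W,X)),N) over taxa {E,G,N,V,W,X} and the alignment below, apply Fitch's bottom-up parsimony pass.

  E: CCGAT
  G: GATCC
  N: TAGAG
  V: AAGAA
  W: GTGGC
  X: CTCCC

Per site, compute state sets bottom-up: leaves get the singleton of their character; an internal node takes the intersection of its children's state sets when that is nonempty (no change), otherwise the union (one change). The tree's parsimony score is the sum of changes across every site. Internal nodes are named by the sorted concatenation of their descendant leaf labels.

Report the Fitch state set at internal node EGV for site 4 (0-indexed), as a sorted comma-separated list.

A,C,T

EG@0: {C} ∪ {G} = {C,G} (union, +1)
EGV@0: {C,G} ∪ {A} = {A,C,G} (union, +1)
WX@0: {G} ∪ {C} = {C,G} (union, +1)
EGVWX@0: {A,C,G} ∩ {C,G} = {C,G} (intersection, +0)
EGNVWX@0: {C,G} ∪ {T} = {C,G,T} (union, +1)
EG@1: {C} ∪ {A} = {A,C} (union, +1)
EGV@1: {A,C} ∩ {A} = {A} (intersection, +0)
WX@1: {T} ∩ {T} = {T} (intersection, +0)
EGVWX@1: {A} ∪ {T} = {A,T} (union, +1)
EGNVWX@1: {A,T} ∩ {A} = {A} (intersection, +0)
EG@2: {G} ∪ {T} = {G,T} (union, +1)
EGV@2: {G,T} ∩ {G} = {G} (intersection, +0)
WX@2: {G} ∪ {C} = {C,G} (union, +1)
EGVWX@2: {G} ∩ {C,G} = {G} (intersection, +0)
EGNVWX@2: {G} ∩ {G} = {G} (intersection, +0)
EG@3: {A} ∪ {C} = {A,C} (union, +1)
EGV@3: {A,C} ∩ {A} = {A} (intersection, +0)
WX@3: {G} ∪ {C} = {C,G} (union, +1)
EGVWX@3: {A} ∪ {C,G} = {A,C,G} (union, +1)
EGNVWX@3: {A,C,G} ∩ {A} = {A} (intersection, +0)
EG@4: {T} ∪ {C} = {C,T} (union, +1)
EGV@4: {C,T} ∪ {A} = {A,C,T} (union, +1)
WX@4: {C} ∩ {C} = {C} (intersection, +0)
EGVWX@4: {A,C,T} ∩ {C} = {C} (intersection, +0)
EGNVWX@4: {C} ∪ {G} = {C,G} (union, +1)
per-site changes: [4, 2, 2, 3, 3]; total = 14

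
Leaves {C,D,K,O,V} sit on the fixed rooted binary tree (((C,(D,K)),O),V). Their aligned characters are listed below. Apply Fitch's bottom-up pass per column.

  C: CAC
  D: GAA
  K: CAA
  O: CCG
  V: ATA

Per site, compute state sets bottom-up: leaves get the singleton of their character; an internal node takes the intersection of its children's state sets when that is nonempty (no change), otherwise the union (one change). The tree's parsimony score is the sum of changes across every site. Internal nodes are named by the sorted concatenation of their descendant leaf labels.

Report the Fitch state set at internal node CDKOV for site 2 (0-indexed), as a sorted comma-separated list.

DK@0: {G} ∪ {C} = {C,G} (union, +1)
CDK@0: {C} ∩ {C,G} = {C} (intersection, +0)
CDKO@0: {C} ∩ {C} = {C} (intersection, +0)
CDKOV@0: {C} ∪ {A} = {A,C} (union, +1)
DK@1: {A} ∩ {A} = {A} (intersection, +0)
CDK@1: {A} ∩ {A} = {A} (intersection, +0)
CDKO@1: {A} ∪ {C} = {A,C} (union, +1)
CDKOV@1: {A,C} ∪ {T} = {A,C,T} (union, +1)
DK@2: {A} ∩ {A} = {A} (intersection, +0)
CDK@2: {C} ∪ {A} = {A,C} (union, +1)
CDKO@2: {A,C} ∪ {G} = {A,C,G} (union, +1)
CDKOV@2: {A,C,G} ∩ {A} = {A} (intersection, +0)
per-site changes: [2, 2, 2]; total = 6

A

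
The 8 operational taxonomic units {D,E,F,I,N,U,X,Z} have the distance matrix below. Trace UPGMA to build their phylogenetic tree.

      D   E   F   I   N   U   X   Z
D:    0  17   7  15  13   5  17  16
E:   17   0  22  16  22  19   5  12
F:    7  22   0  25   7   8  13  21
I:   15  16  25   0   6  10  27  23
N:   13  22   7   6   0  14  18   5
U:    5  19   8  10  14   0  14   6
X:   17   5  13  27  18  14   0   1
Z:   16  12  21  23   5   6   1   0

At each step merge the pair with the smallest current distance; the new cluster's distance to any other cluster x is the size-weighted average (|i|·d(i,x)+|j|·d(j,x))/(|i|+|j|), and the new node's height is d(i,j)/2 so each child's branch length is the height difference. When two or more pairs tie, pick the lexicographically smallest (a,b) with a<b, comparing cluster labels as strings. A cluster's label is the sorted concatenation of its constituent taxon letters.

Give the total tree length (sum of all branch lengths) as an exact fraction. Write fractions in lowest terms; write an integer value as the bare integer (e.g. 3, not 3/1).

step 1: merge (X,Z) at d=1; branch lengths X→1/2, Z→1/2; new cluster XZ
  updated: d(D,XZ)=33/2, d(E,XZ)=17/2, d(F,XZ)=17, d(I,XZ)=25, d(N,XZ)=23/2, d(U,XZ)=10
step 2: merge (D,U) at d=5; branch lengths D→5/2, U→5/2; new cluster DU
  updated: d(DU,E)=18, d(DU,F)=15/2, d(DU,I)=25/2, d(DU,N)=27/2, d(DU,XZ)=53/4
step 3: merge (I,N) at d=6; branch lengths I→3, N→3; new cluster IN
  updated: d(DU,IN)=13, d(E,IN)=19, d(F,IN)=16, d(IN,XZ)=73/4
step 4: merge (DU,F) at d=15/2; branch lengths DU→5/4, F→15/4; new cluster DFU
  updated: d(DFU,E)=58/3, d(DFU,IN)=14, d(DFU,XZ)=29/2
step 5: merge (E,XZ) at d=17/2; branch lengths E→17/4, XZ→15/4; new cluster EXZ
  updated: d(DFU,EXZ)=145/9, d(EXZ,IN)=37/2
step 6: merge (DFU,IN) at d=14; branch lengths DFU→13/4, IN→4; new cluster DFINU
  updated: d(DFINU,EXZ)=256/15
step 7: merge (DFINU,EXZ) at d=256/15; branch lengths DFINU→23/15, EXZ→257/60; new cluster DEFINUXZ
final tree: ((((D:5/2,U:5/2):5/4,F:15/4):13/4,(I:3,N:3):4):23/15,(E:17/4,(X:1/2,Z:1/2):15/4):257/60)
total length: 571/15

571/15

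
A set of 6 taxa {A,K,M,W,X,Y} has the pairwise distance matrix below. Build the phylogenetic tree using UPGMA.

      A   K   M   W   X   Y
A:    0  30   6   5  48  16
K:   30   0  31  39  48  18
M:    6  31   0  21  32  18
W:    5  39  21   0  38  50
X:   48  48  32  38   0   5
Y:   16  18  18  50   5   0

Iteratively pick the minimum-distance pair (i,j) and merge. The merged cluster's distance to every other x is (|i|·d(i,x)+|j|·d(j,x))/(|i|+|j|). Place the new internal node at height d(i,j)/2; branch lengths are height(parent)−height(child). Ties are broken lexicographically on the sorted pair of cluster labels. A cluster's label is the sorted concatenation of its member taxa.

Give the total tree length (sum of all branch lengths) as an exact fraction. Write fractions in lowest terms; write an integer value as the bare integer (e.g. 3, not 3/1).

2225/36

1. join A+W (d=5) ⇒ AW; edges |A|=5/2, |W|=5/2
  updated: d(AW,K)=69/2, d(AW,M)=27/2, d(AW,X)=43, d(AW,Y)=33
2. join X+Y (d=5) ⇒ XY; edges |X|=5/2, |Y|=5/2
  updated: d(AW,XY)=38, d(K,XY)=33, d(M,XY)=25
3. join AW+M (d=27/2) ⇒ AMW; edges |AW|=17/4, |M|=27/4
  updated: d(AMW,K)=100/3, d(AMW,XY)=101/3
4. join K+XY (d=33) ⇒ KXY; edges |K|=33/2, |XY|=14
  updated: d(AMW,KXY)=302/9
5. join AMW+KXY (d=302/9) ⇒ AKMWXY; edges |AMW|=361/36, |KXY|=5/18
final tree: (((A:5/2,W:5/2):17/4,M:27/4):361/36,(K:33/2,(X:5/2,Y:5/2):14):5/18)
total length: 2225/36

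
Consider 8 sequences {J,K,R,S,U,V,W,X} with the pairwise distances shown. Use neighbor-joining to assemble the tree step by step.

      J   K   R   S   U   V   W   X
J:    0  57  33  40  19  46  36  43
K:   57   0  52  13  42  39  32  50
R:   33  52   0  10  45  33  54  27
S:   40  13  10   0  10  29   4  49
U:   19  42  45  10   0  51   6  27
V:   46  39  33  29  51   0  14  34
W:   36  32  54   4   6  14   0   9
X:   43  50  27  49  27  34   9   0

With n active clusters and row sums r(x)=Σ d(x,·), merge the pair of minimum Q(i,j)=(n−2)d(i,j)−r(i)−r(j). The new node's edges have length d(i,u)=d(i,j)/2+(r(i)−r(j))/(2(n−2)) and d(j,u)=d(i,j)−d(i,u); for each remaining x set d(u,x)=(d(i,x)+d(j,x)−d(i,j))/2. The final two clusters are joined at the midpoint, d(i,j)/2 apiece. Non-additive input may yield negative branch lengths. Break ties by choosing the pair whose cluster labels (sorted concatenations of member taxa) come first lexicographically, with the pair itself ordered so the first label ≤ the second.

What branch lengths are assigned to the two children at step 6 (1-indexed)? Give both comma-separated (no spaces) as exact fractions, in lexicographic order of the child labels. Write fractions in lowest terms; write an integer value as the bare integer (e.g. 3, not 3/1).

iteration 1: select K,S (d=13, Q=-362); attach at lengths (52/3, -13/3); label the merged cluster KS
  updated: d(J,KS)=42, d(KS,R)=49/2, d(KS,U)=39/2, d(KS,V)=55/2, d(KS,W)=23/2, d(KS,X)=43
iteration 2: select J,U (d=19, Q=-583/2); attach at lengths (293/20, 87/20); label the merged cluster JU
  updated: d(JU,KS)=85/4, d(JU,R)=59/2, d(JU,V)=39, d(JU,W)=23/2, d(JU,X)=51/2
iteration 3: select W,X (d=9, Q=-405/2); attach at lengths (-5/16, 149/16); label the merged cluster WX
  updated: d(JU,WX)=14, d(KS,WX)=91/4, d(R,WX)=36, d(V,WX)=39/2
iteration 4: select JU,WX (d=14, Q=-154); attach at lengths (107/12, 61/12); label the merged cluster JUWX
  updated: d(JUWX,KS)=15, d(JUWX,R)=103/4, d(JUWX,V)=89/4
iteration 5: select JUWX,V (d=89/4, Q=-405/4); attach at lengths (99/16, 257/16); label the merged cluster JUVWX
  updated: d(JUVWX,KS)=81/8, d(JUVWX,R)=73/4
iteration 6: select JUVWX,KS (d=81/8, Q=-423/8); attach at lengths (31/16, 131/16); label the merged cluster JKSUVWX
  updated: d(JKSUVWX,R)=261/16
iteration 7: select JKSUVWX,R (d=261/16); attach at lengths (261/32, 261/32); label the merged cluster JKRSUVWX
final tree: (((((J:293/20,U:87/20):107/12,(W:-5/16,X:149/16):61/12):99/16,V:257/16):31/16,(K:52/3,S:-13/3):131/16):261/32,R:261/32)
total length: 1659/16

31/16,131/16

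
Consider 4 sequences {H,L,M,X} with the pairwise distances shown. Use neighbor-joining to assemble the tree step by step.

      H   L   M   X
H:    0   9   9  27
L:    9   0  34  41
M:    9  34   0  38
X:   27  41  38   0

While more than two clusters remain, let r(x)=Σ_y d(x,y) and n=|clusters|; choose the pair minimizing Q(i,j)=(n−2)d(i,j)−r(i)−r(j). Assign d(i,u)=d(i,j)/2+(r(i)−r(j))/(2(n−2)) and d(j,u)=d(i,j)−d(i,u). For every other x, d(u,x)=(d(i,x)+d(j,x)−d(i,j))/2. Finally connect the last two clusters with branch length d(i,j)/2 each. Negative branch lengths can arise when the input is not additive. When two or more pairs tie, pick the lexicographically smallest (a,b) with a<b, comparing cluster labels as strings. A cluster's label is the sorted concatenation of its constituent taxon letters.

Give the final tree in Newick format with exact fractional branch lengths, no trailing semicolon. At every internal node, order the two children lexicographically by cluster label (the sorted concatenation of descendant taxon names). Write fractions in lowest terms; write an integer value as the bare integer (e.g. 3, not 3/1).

step 1: merge (H,L) at d=9, Q=-111; branch lengths H→-21/4, L→57/4; new cluster HL
  updated: d(HL,M)=17, d(HL,X)=59/2
step 2: merge (HL,M) at d=17, Q=-169/2; branch lengths HL→17/4, M→51/4; new cluster HLM
  updated: d(HLM,X)=101/4
step 3: merge (HLM,X) at d=101/4; branch lengths HLM→101/8, X→101/8; new cluster HLMX
final tree: (((H:-21/4,L:57/4):17/4,M:51/4):101/8,X:101/8)
total length: 205/4

(((H:-21/4,L:57/4):17/4,M:51/4):101/8,X:101/8)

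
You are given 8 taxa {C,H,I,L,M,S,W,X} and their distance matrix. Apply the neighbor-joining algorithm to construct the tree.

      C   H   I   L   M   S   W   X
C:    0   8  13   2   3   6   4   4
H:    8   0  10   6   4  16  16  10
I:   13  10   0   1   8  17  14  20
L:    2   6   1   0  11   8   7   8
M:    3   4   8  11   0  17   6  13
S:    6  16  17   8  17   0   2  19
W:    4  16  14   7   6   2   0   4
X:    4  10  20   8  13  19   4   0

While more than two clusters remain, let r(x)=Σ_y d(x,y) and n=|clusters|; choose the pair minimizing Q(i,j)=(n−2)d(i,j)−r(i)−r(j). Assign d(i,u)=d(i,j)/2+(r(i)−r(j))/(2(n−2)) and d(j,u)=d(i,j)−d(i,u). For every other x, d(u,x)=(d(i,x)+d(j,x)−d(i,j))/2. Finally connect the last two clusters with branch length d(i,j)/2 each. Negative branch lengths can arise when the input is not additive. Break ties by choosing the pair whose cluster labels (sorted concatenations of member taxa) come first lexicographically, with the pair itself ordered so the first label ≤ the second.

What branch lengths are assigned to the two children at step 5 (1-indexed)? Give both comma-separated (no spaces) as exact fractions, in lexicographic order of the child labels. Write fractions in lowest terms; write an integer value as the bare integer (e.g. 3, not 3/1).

-19/16,83/16

iteration 1: select S,W (d=2, Q=-126); attach at lengths (11/3, -5/3); label the merged cluster SW
  updated: d(C,SW)=4, d(H,SW)=15, d(I,SW)=29/2, d(L,SW)=13/2, d(M,SW)=21/2, d(SW,X)=21/2
iteration 2: select I,L (d=1, Q=-96); attach at lengths (37/10, -27/10); label the merged cluster IL
  updated: d(C,IL)=7, d(H,IL)=15/2, d(IL,M)=9, d(IL,SW)=10, d(IL,X)=27/2
iteration 3: select H,M (d=4, Q=-68); attach at lengths (21/8, 11/8); label the merged cluster HM
  updated: d(C,HM)=7/2, d(HM,IL)=25/4, d(HM,SW)=43/4, d(HM,X)=19/2
iteration 4: select HM,IL (d=25/4, Q=-48); attach at lengths (2, 17/4); label the merged cluster HILM
  updated: d(C,HILM)=17/8, d(HILM,SW)=29/4, d(HILM,X)=67/8
iteration 5: select C,X (d=4, Q=-25); attach at lengths (-19/16, 83/16); label the merged cluster CX
  updated: d(CX,HILM)=13/4, d(CX,SW)=21/4
iteration 6: select CX,HILM (d=13/4, Q=-63/4); attach at lengths (5/8, 21/8); label the merged cluster CHILMX
  updated: d(CHILMX,SW)=37/8
iteration 7: select CHILMX,SW (d=37/8); attach at lengths (37/16, 37/16); label the merged cluster CHILMSWX
final tree: (((C:-19/16,X:83/16):5/8,((H:21/8,M:11/8):2,(I:37/10,L:-27/10):17/4):21/8):37/16,(S:11/3,W:-5/3):37/16)
total length: 201/8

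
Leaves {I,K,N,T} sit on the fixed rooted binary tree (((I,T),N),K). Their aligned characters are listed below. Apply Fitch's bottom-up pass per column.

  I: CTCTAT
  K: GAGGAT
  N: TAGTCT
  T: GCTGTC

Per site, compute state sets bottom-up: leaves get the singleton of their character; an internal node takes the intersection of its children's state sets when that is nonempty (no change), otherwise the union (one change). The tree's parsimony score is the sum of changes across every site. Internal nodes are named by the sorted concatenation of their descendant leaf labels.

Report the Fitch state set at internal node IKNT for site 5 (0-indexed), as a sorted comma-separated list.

T

[col 0] IT: children I:{C}, T:{G} ∪→ {C,G}; cost 1
[col 0] INT: children IT:{C,G}, N:{T} ∪→ {C,G,T}; cost 1
[col 0] IKNT: children INT:{C,G,T}, K:{G} ∩→ {G}; cost 0
[col 1] IT: children I:{T}, T:{C} ∪→ {C,T}; cost 1
[col 1] INT: children IT:{C,T}, N:{A} ∪→ {A,C,T}; cost 1
[col 1] IKNT: children INT:{A,C,T}, K:{A} ∩→ {A}; cost 0
[col 2] IT: children I:{C}, T:{T} ∪→ {C,T}; cost 1
[col 2] INT: children IT:{C,T}, N:{G} ∪→ {C,G,T}; cost 1
[col 2] IKNT: children INT:{C,G,T}, K:{G} ∩→ {G}; cost 0
[col 3] IT: children I:{T}, T:{G} ∪→ {G,T}; cost 1
[col 3] INT: children IT:{G,T}, N:{T} ∩→ {T}; cost 0
[col 3] IKNT: children INT:{T}, K:{G} ∪→ {G,T}; cost 1
[col 4] IT: children I:{A}, T:{T} ∪→ {A,T}; cost 1
[col 4] INT: children IT:{A,T}, N:{C} ∪→ {A,C,T}; cost 1
[col 4] IKNT: children INT:{A,C,T}, K:{A} ∩→ {A}; cost 0
[col 5] IT: children I:{T}, T:{C} ∪→ {C,T}; cost 1
[col 5] INT: children IT:{C,T}, N:{T} ∩→ {T}; cost 0
[col 5] IKNT: children INT:{T}, K:{T} ∩→ {T}; cost 0
per-site changes: [2, 2, 2, 2, 2, 1]; total = 11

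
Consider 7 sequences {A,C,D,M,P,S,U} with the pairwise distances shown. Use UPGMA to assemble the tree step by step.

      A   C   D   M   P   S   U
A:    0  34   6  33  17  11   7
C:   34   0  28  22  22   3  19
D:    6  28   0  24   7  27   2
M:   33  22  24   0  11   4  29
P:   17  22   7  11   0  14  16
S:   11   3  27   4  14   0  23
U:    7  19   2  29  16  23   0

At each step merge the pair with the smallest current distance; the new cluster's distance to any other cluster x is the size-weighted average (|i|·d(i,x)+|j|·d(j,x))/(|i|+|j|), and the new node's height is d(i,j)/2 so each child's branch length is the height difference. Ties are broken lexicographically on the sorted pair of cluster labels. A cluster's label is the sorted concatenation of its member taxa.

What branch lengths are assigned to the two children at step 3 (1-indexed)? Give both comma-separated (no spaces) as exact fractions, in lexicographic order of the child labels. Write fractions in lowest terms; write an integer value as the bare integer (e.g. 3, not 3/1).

step 1: merge (D,U) at d=2; branch lengths D→1, U→1; new cluster DU
  updated: d(A,DU)=13/2, d(C,DU)=47/2, d(DU,M)=53/2, d(DU,P)=23/2, d(DU,S)=25
step 2: merge (C,S) at d=3; branch lengths C→3/2, S→3/2; new cluster CS
  updated: d(A,CS)=45/2, d(CS,DU)=97/4, d(CS,M)=13, d(CS,P)=18
step 3: merge (A,DU) at d=13/2; branch lengths A→13/4, DU→9/4; new cluster ADU
  updated: d(ADU,CS)=71/3, d(ADU,M)=86/3, d(ADU,P)=40/3
step 4: merge (M,P) at d=11; branch lengths M→11/2, P→11/2; new cluster MP
  updated: d(ADU,MP)=21, d(CS,MP)=31/2
step 5: merge (CS,MP) at d=31/2; branch lengths CS→25/4, MP→9/4; new cluster CMPS
  updated: d(ADU,CMPS)=67/3
step 6: merge (ADU,CMPS) at d=67/3; branch lengths ADU→95/12, CMPS→41/12; new cluster ACDMPSU
final tree: ((A:13/4,(D:1,U:1):9/4):95/12,((C:3/2,S:3/2):25/4,(M:11/2,P:11/2):9/4):41/12)
total length: 124/3

13/4,9/4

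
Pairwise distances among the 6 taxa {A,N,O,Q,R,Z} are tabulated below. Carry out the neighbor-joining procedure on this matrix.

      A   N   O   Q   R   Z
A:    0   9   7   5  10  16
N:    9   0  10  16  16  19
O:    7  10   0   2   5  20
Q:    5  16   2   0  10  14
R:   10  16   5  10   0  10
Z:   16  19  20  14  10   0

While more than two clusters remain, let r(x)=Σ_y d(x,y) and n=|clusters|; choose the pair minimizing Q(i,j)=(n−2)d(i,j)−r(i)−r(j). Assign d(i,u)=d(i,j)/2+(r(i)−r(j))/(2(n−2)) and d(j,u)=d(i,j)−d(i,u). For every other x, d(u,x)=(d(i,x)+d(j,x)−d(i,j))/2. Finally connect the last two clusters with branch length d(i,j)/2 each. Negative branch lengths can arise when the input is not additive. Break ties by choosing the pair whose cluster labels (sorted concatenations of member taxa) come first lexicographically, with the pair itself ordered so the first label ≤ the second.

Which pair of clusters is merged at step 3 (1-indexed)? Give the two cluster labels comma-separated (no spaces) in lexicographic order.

iteration 1: select R,Z (d=10, Q=-90); attach at lengths (3/2, 17/2); label the merged cluster RZ
  updated: d(A,RZ)=8, d(N,RZ)=25/2, d(O,RZ)=15/2, d(Q,RZ)=7
iteration 2: select O,Q (d=2, Q=-101/2); attach at lengths (5/12, 19/12); label the merged cluster OQ
  updated: d(A,OQ)=5, d(N,OQ)=12, d(OQ,RZ)=25/4
iteration 3: select A,N (d=9, Q=-75/2); attach at lengths (13/8, 59/8); label the merged cluster AN
  updated: d(AN,OQ)=4, d(AN,RZ)=23/4
iteration 4: select AN,OQ (d=4, Q=-16); attach at lengths (7/4, 9/4); label the merged cluster ANOQ
  updated: d(ANOQ,RZ)=4
iteration 5: select ANOQ,RZ (d=4); attach at lengths (2, 2); label the merged cluster ANOQRZ
final tree: (((A:13/8,N:59/8):7/4,(O:5/12,Q:19/12):9/4):2,(R:3/2,Z:17/2):2)
total length: 29

A,N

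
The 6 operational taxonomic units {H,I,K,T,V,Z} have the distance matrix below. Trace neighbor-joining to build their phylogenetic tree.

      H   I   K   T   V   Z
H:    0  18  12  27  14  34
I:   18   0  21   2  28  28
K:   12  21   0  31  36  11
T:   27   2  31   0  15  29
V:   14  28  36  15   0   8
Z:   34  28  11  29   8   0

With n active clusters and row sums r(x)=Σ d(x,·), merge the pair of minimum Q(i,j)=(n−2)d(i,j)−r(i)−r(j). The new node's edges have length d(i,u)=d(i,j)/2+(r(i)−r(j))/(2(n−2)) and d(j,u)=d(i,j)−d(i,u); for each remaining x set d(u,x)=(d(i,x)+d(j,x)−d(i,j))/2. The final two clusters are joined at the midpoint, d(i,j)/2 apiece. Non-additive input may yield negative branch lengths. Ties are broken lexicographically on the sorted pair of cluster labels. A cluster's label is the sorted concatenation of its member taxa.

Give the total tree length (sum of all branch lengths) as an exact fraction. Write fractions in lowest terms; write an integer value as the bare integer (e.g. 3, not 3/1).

step 1: merge (I,T) at d=2, Q=-193; branch lengths I→1/8, T→15/8; new cluster IT
  updated: d(H,IT)=43/2, d(IT,K)=25, d(IT,V)=41/2, d(IT,Z)=55/2
step 2: merge (V,Z) at d=8, Q=-135; branch lengths V→11/3, Z→13/3; new cluster VZ
  updated: d(H,VZ)=20, d(IT,VZ)=20, d(K,VZ)=39/2
step 3: merge (H,K) at d=12, Q=-86; branch lengths H→21/4, K→27/4; new cluster HK
  updated: d(HK,IT)=69/4, d(HK,VZ)=55/4
step 4: merge (HK,IT) at d=69/4, Q=-51; branch lengths HK→11/2, IT→47/4; new cluster HIKT
  updated: d(HIKT,VZ)=33/4
step 5: merge (HIKT,VZ) at d=33/4; branch lengths HIKT→33/8, VZ→33/8; new cluster HIKTVZ
final tree: (((H:21/4,K:27/4):11/2,(I:1/8,T:15/8):47/4):33/8,(V:11/3,Z:13/3):33/8)
total length: 95/2

95/2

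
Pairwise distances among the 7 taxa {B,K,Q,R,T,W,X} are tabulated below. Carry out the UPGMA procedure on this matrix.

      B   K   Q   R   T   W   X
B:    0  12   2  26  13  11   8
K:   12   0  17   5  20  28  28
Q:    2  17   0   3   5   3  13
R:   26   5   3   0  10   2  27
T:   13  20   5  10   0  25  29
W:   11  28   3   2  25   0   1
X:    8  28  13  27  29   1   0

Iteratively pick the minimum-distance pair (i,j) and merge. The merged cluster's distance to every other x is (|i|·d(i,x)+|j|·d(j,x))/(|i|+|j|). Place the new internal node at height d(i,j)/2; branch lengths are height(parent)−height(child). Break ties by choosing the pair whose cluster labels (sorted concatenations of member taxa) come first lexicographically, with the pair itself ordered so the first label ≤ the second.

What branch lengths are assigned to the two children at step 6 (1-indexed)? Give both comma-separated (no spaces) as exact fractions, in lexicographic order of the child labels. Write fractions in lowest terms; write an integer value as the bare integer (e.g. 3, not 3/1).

55/12,35/24

iteration 1: select W,X (d=1); attach at lengths (1/2, 1/2); label the merged cluster WX
  updated: d(B,WX)=19/2, d(K,WX)=28, d(Q,WX)=8, d(R,WX)=29/2, d(T,WX)=27
iteration 2: select B,Q (d=2); attach at lengths (1, 1); label the merged cluster BQ
  updated: d(BQ,K)=29/2, d(BQ,R)=29/2, d(BQ,T)=9, d(BQ,WX)=35/4
iteration 3: select K,R (d=5); attach at lengths (5/2, 5/2); label the merged cluster KR
  updated: d(BQ,KR)=29/2, d(KR,T)=15, d(KR,WX)=85/4
iteration 4: select BQ,WX (d=35/4); attach at lengths (27/8, 31/8); label the merged cluster BQWX
  updated: d(BQWX,KR)=143/8, d(BQWX,T)=18
iteration 5: select KR,T (d=15); attach at lengths (5, 15/2); label the merged cluster KRT
  updated: d(BQWX,KRT)=215/12
iteration 6: select BQWX,KRT (d=215/12); attach at lengths (55/12, 35/24); label the merged cluster BKQRTWX
final tree: (((B:1,Q:1):27/8,(W:1/2,X:1/2):31/8):55/12,((K:5/2,R:5/2):5,T:15/2):35/24)
total length: 811/24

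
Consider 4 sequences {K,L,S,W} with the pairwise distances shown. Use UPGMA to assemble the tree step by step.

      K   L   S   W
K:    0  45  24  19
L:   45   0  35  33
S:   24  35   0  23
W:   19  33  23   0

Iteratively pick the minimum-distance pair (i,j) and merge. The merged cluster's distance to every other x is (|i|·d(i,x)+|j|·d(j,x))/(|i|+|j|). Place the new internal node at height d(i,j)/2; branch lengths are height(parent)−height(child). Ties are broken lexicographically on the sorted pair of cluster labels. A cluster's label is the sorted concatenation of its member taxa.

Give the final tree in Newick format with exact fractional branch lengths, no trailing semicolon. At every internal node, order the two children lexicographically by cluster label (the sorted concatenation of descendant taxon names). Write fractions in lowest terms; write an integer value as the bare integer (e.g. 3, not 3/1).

1. join K+W (d=19) ⇒ KW; edges |K|=19/2, |W|=19/2
  updated: d(KW,L)=39, d(KW,S)=47/2
2. join KW+S (d=47/2) ⇒ KSW; edges |KW|=9/4, |S|=47/4
  updated: d(KSW,L)=113/3
3. join KSW+L (d=113/3) ⇒ KLSW; edges |KSW|=85/12, |L|=113/6
final tree: (((K:19/2,W:19/2):9/4,S:47/4):85/12,L:113/6)
total length: 707/12

(((K:19/2,W:19/2):9/4,S:47/4):85/12,L:113/6)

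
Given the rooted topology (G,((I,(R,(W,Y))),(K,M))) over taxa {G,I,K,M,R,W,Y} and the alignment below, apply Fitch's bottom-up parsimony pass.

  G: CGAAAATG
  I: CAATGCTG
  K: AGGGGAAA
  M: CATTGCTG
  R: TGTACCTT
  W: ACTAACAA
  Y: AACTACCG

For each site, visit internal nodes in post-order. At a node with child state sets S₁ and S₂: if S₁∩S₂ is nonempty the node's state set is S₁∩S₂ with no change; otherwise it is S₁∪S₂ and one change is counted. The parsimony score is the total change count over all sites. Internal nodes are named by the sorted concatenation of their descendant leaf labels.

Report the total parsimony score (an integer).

26

WY@0: {A} ∩ {A} = {A} (intersection, +0)
RWY@0: {T} ∪ {A} = {A,T} (union, +1)
IRWY@0: {C} ∪ {A,T} = {A,C,T} (union, +1)
KM@0: {A} ∪ {C} = {A,C} (union, +1)
IKMRWY@0: {A,C,T} ∩ {A,C} = {A,C} (intersection, +0)
GIKMRWY@0: {C} ∩ {A,C} = {C} (intersection, +0)
WY@1: {C} ∪ {A} = {A,C} (union, +1)
RWY@1: {G} ∪ {A,C} = {A,C,G} (union, +1)
IRWY@1: {A} ∩ {A,C,G} = {A} (intersection, +0)
KM@1: {G} ∪ {A} = {A,G} (union, +1)
IKMRWY@1: {A} ∩ {A,G} = {A} (intersection, +0)
GIKMRWY@1: {G} ∪ {A} = {A,G} (union, +1)
WY@2: {T} ∪ {C} = {C,T} (union, +1)
RWY@2: {T} ∩ {C,T} = {T} (intersection, +0)
IRWY@2: {A} ∪ {T} = {A,T} (union, +1)
KM@2: {G} ∪ {T} = {G,T} (union, +1)
IKMRWY@2: {A,T} ∩ {G,T} = {T} (intersection, +0)
GIKMRWY@2: {A} ∪ {T} = {A,T} (union, +1)
WY@3: {A} ∪ {T} = {A,T} (union, +1)
RWY@3: {A} ∩ {A,T} = {A} (intersection, +0)
IRWY@3: {T} ∪ {A} = {A,T} (union, +1)
KM@3: {G} ∪ {T} = {G,T} (union, +1)
IKMRWY@3: {A,T} ∩ {G,T} = {T} (intersection, +0)
GIKMRWY@3: {A} ∪ {T} = {A,T} (union, +1)
WY@4: {A} ∩ {A} = {A} (intersection, +0)
RWY@4: {C} ∪ {A} = {A,C} (union, +1)
IRWY@4: {G} ∪ {A,C} = {A,C,G} (union, +1)
KM@4: {G} ∩ {G} = {G} (intersection, +0)
IKMRWY@4: {A,C,G} ∩ {G} = {G} (intersection, +0)
GIKMRWY@4: {A} ∪ {G} = {A,G} (union, +1)
WY@5: {C} ∩ {C} = {C} (intersection, +0)
RWY@5: {C} ∩ {C} = {C} (intersection, +0)
IRWY@5: {C} ∩ {C} = {C} (intersection, +0)
KM@5: {A} ∪ {C} = {A,C} (union, +1)
IKMRWY@5: {C} ∩ {A,C} = {C} (intersection, +0)
GIKMRWY@5: {A} ∪ {C} = {A,C} (union, +1)
WY@6: {A} ∪ {C} = {A,C} (union, +1)
RWY@6: {T} ∪ {A,C} = {A,C,T} (union, +1)
IRWY@6: {T} ∩ {A,C,T} = {T} (intersection, +0)
KM@6: {A} ∪ {T} = {A,T} (union, +1)
IKMRWY@6: {T} ∩ {A,T} = {T} (intersection, +0)
GIKMRWY@6: {T} ∩ {T} = {T} (intersection, +0)
WY@7: {A} ∪ {G} = {A,G} (union, +1)
RWY@7: {T} ∪ {A,G} = {A,G,T} (union, +1)
IRWY@7: {G} ∩ {A,G,T} = {G} (intersection, +0)
KM@7: {A} ∪ {G} = {A,G} (union, +1)
IKMRWY@7: {G} ∩ {A,G} = {G} (intersection, +0)
GIKMRWY@7: {G} ∩ {G} = {G} (intersection, +0)
per-site changes: [3, 4, 4, 4, 3, 2, 3, 3]; total = 26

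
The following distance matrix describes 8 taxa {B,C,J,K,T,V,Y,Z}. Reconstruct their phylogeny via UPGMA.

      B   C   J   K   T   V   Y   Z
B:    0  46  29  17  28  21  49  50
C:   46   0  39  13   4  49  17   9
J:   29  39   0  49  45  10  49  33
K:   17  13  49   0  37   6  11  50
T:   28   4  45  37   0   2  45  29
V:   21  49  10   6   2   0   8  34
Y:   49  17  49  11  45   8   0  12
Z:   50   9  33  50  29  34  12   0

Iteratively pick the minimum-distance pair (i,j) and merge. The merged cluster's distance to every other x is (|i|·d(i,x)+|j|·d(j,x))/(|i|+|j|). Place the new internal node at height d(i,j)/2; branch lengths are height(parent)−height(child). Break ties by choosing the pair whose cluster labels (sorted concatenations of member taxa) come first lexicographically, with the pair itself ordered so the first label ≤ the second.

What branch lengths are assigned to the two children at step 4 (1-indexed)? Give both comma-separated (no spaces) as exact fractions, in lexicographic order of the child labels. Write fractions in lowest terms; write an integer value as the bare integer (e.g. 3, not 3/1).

step 1: merge (T,V) at d=2; branch lengths T→1, V→1; new cluster TV
  updated: d(B,TV)=49/2, d(C,TV)=53/2, d(J,TV)=55/2, d(K,TV)=43/2, d(TV,Y)=53/2, d(TV,Z)=63/2
step 2: merge (C,Z) at d=9; branch lengths C→9/2, Z→9/2; new cluster CZ
  updated: d(B,CZ)=48, d(CZ,J)=36, d(CZ,K)=63/2, d(CZ,TV)=29, d(CZ,Y)=29/2
step 3: merge (K,Y) at d=11; branch lengths K→11/2, Y→11/2; new cluster KY
  updated: d(B,KY)=33, d(CZ,KY)=23, d(J,KY)=49, d(KY,TV)=24
step 4: merge (CZ,KY) at d=23; branch lengths CZ→7, KY→6; new cluster CKYZ
  updated: d(B,CKYZ)=81/2, d(CKYZ,J)=85/2, d(CKYZ,TV)=53/2
step 5: merge (B,TV) at d=49/2; branch lengths B→49/4, TV→45/4; new cluster BTV
  updated: d(BTV,CKYZ)=187/6, d(BTV,J)=28
step 6: merge (BTV,J) at d=28; branch lengths BTV→7/4, J→14; new cluster BJTV
  updated: d(BJTV,CKYZ)=34
step 7: merge (BJTV,CKYZ) at d=34; branch lengths BJTV→3, CKYZ→11/2; new cluster BCJKTVYZ
final tree: (((B:49/4,(T:1,V:1):45/4):7/4,J:14):3,((C:9/2,Z:9/2):7,(K:11/2,Y:11/2):6):11/2)
total length: 331/4

7,6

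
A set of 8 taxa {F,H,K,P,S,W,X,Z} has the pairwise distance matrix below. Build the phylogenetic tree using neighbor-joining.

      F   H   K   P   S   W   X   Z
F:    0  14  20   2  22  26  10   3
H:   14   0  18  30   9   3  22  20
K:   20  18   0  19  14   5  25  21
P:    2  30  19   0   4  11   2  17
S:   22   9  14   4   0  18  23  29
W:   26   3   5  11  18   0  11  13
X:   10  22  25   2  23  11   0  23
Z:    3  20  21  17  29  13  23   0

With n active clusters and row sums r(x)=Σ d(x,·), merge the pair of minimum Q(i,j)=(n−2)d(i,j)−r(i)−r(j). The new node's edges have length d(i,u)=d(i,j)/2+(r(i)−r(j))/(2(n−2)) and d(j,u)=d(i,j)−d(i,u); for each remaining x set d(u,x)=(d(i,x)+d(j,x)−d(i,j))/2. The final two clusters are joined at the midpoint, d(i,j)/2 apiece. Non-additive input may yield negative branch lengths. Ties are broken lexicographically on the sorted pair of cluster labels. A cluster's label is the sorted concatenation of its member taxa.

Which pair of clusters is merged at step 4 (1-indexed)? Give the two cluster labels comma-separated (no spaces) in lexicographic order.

1. join F+Z (d=3, Q=-205) ⇒ FZ; edges |F|=-11/12, |Z|=47/12
  updated: d(FZ,H)=31/2, d(FZ,K)=19, d(FZ,P)=8, d(FZ,S)=24, d(FZ,W)=18, d(FZ,X)=15
2. join P+X (d=2, Q=-162) ⇒ PX; edges |P|=-7/5, |X|=17/5
  updated: d(FZ,PX)=21/2, d(H,PX)=25, d(K,PX)=21, d(PX,S)=25/2, d(PX,W)=10
3. join FZ+PX (d=21/2, Q=-124) ⇒ FPXZ; edges |FZ|=25/4, |PX|=17/4
  updated: d(FPXZ,H)=15, d(FPXZ,K)=59/4, d(FPXZ,S)=13, d(FPXZ,W)=35/4
4. join H+S (d=9, Q=-72) ⇒ HS; edges |H|=3, |S|=6
  updated: d(FPXZ,HS)=19/2, d(HS,K)=23/2, d(HS,W)=6
5. join FPXZ+HS (d=19/2, Q=-41) ⇒ FHPSXZ; edges |FPXZ|=25/4, |HS|=13/4
  updated: d(FHPSXZ,K)=67/8, d(FHPSXZ,W)=21/8
6. join FHPSXZ+K (d=67/8, Q=-16) ⇒ FHKPSXZ; edges |FHPSXZ|=3, |K|=43/8
  updated: d(FHKPSXZ,W)=-3/8
7. join FHKPSXZ+W (d=-3/8) ⇒ FHKPSWXZ; edges |FHKPSXZ|=-3/16, |W|=-3/16
final tree: (((((F:-11/12,Z:47/12):25/4,(P:-7/5,X:17/5):17/4):25/4,(H:3,S:6):13/4):3,K:43/8):-3/16,W:-3/16)
total length: 42

H,S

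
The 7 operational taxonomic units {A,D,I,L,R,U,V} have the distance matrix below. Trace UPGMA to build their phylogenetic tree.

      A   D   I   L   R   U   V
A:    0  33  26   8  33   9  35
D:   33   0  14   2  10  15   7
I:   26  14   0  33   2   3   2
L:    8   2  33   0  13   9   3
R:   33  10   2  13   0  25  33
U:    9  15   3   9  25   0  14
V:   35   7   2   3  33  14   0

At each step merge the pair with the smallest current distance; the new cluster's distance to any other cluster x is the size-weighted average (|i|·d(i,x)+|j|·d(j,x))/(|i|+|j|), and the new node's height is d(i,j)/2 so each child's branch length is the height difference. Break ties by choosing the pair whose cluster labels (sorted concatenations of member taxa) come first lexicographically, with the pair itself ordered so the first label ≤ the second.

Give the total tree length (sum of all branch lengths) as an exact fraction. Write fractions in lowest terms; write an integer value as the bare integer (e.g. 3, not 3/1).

757/20

1. join D+L (d=2) ⇒ DL; edges |D|=1, |L|=1
  updated: d(A,DL)=41/2, d(DL,I)=47/2, d(DL,R)=23/2, d(DL,U)=12, d(DL,V)=5
2. join I+R (d=2) ⇒ IR; edges |I|=1, |R|=1
  updated: d(A,IR)=59/2, d(DL,IR)=35/2, d(IR,U)=14, d(IR,V)=35/2
3. join DL+V (d=5) ⇒ DLV; edges |DL|=3/2, |V|=5/2
  updated: d(A,DLV)=76/3, d(DLV,IR)=35/2, d(DLV,U)=38/3
4. join A+U (d=9) ⇒ AU; edges |A|=9/2, |U|=9/2
  updated: d(AU,DLV)=19, d(AU,IR)=87/4
5. join DLV+IR (d=35/2) ⇒ DILRV; edges |DLV|=25/4, |IR|=31/4
  updated: d(AU,DILRV)=201/10
6. join AU+DILRV (d=201/10) ⇒ ADILRUV; edges |AU|=111/20, |DILRV|=13/10
final tree: ((A:9/2,U:9/2):111/20,(((D:1,L:1):3/2,V:5/2):25/4,(I:1,R:1):31/4):13/10)
total length: 757/20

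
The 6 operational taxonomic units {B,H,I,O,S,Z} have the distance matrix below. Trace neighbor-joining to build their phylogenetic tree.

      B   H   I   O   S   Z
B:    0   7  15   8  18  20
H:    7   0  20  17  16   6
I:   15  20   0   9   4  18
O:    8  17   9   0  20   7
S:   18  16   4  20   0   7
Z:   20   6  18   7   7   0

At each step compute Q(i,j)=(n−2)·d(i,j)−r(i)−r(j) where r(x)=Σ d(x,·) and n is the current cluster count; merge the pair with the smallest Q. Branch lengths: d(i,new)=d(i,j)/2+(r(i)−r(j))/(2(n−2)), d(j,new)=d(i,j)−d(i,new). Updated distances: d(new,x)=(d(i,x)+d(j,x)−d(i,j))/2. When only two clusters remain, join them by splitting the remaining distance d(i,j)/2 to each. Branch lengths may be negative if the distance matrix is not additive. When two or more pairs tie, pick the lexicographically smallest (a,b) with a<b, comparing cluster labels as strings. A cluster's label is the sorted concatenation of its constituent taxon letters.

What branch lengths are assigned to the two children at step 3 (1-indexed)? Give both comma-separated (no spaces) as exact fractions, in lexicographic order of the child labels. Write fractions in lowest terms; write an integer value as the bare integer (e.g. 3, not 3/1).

19/4,7

iteration 1: select I,S (d=4, Q=-115); attach at lengths (17/8, 15/8); label the merged cluster IS
  updated: d(B,IS)=29/2, d(H,IS)=16, d(IS,O)=25/2, d(IS,Z)=21/2
iteration 2: select B,H (d=7, Q=-149/2); attach at lengths (49/12, 35/12); label the merged cluster BH
  updated: d(BH,IS)=47/4, d(BH,O)=9, d(BH,Z)=19/2
iteration 3: select BH,IS (d=47/4, Q=-83/2); attach at lengths (19/4, 7); label the merged cluster BHIS
  updated: d(BHIS,O)=39/8, d(BHIS,Z)=33/8
iteration 4: select BHIS,O (d=39/8, Q=-16); attach at lengths (1, 31/8); label the merged cluster BHIOS
  updated: d(BHIOS,Z)=25/8
iteration 5: select BHIOS,Z (d=25/8); attach at lengths (25/16, 25/16); label the merged cluster BHIOSZ
final tree: ((((B:49/12,H:35/12):19/4,(I:17/8,S:15/8):7):1,O:31/8):25/16,Z:25/16)
total length: 123/4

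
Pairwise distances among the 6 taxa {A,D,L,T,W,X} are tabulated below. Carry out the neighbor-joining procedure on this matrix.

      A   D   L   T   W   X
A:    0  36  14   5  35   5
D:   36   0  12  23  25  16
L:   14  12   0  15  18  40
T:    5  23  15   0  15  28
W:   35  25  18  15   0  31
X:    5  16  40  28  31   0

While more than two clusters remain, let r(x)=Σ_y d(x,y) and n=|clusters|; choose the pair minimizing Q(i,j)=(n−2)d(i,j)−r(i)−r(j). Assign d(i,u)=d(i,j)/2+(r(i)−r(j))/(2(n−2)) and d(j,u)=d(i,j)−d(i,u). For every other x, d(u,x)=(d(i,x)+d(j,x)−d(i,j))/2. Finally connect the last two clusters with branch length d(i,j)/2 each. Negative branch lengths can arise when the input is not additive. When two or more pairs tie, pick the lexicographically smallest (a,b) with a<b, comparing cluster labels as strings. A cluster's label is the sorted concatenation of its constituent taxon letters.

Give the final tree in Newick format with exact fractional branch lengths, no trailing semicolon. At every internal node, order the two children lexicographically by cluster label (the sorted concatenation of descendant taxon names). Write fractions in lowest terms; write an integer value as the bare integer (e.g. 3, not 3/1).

1. join A+X (d=5, Q=-195) ⇒ AX; edges |A|=-5/8, |X|=45/8
  updated: d(AX,D)=47/2, d(AX,L)=49/2, d(AX,T)=14, d(AX,W)=61/2
2. join AX+T (d=14, Q=-235/2) ⇒ ATX; edges |AX|=45/4, |T|=11/4
  updated: d(ATX,D)=65/4, d(ATX,L)=51/4, d(ATX,W)=63/4
3. join ATX+W (d=63/4, Q=-72) ⇒ ATWX; edges |ATX|=35/8, |W|=91/8
  updated: d(ATWX,D)=51/4, d(ATWX,L)=15/2
4. join ATWX+D (d=51/4, Q=-129/4) ⇒ ADTWX; edges |ATWX|=33/8, |D|=69/8
  updated: d(ADTWX,L)=27/8
5. join ADTWX+L (d=27/8) ⇒ ADLTWX; edges |ADTWX|=27/16, |L|=27/16
final tree: (((((A:-5/8,X:45/8):45/4,T:11/4):35/8,W:91/8):33/8,D:69/8):27/16,L:27/16)
total length: 407/8

(((((A:-5/8,X:45/8):45/4,T:11/4):35/8,W:91/8):33/8,D:69/8):27/16,L:27/16)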